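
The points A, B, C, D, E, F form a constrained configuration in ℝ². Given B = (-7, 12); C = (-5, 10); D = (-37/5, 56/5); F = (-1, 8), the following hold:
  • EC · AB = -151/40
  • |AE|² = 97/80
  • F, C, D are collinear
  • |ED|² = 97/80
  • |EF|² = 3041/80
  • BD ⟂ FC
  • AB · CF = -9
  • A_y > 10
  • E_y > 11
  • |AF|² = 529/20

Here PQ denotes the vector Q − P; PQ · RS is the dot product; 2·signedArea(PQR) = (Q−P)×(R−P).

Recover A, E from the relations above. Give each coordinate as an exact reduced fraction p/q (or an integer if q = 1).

A = (-28/5, 103/10)
E = (-63/10, 223/20)

1. A_x = -28/5  [line -4·x + 2·y + -43 = 0 ∩ |AF|² = 529/20]
2. A_y = 103/10  [line -4·x + 2·y + -43 = 0 ∩ |AF|² = 529/20]
   → A = (-28/5, 103/10)
3. E_x = -63/10  [line 7/5·x + -17/10·y + 1111/40 = 0 ∩ |ED|² = 97/80]
4. E_y = 223/20  [line 7/5·x + -17/10·y + 1111/40 = 0 ∩ |ED|² = 97/80]
   → E = (-63/10, 223/20)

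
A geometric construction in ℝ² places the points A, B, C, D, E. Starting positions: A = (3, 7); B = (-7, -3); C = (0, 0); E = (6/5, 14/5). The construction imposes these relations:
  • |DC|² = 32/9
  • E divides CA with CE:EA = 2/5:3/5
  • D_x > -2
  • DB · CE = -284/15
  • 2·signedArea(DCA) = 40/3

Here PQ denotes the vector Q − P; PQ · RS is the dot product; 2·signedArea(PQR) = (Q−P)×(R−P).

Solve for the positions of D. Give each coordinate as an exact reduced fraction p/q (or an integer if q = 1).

D = (-4/3, 4/3)

1. D_x = -4/3  [2·signedArea(DCA) = 40/3 ∩ DB · CE = -284/15]
2. D_y = 4/3  [2·signedArea(DCA) = 40/3 ∩ DB · CE = -284/15]
   → D = (-4/3, 4/3)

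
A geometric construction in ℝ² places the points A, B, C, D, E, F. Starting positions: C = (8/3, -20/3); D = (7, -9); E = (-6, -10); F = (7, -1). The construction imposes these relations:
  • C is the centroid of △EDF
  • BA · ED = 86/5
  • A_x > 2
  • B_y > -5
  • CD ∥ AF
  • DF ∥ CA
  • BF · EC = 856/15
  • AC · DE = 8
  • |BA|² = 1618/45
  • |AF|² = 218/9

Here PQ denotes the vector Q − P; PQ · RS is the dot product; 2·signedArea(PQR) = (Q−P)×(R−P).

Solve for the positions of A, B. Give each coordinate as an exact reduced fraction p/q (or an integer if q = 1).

1. A_x = 8/3  [CD ∥ AF ∩ DF ∥ CA]
2. A_y = 4/3  [CD ∥ AF ∩ DF ∥ CA]
   → A = (8/3, 4/3)
3. B_x = 9/5  [BA · ED = 86/5 ∩ BF · EC = 856/15]
4. B_y = -23/5  [BA · ED = 86/5 ∩ BF · EC = 856/15]
   → B = (9/5, -23/5)

A = (8/3, 4/3)
B = (9/5, -23/5)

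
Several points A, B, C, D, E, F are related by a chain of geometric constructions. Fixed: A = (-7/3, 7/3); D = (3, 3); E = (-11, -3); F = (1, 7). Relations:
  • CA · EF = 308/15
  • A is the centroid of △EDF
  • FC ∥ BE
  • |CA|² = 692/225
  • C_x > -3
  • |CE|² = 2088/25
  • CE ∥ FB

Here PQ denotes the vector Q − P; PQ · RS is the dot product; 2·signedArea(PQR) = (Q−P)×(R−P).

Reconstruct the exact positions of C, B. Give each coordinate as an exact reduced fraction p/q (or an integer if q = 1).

1. C_x = -13/5  [line -12·x + -10·y + -126/5 = 0 ∩ |CE|² = 2088/25]
2. C_y = 3/5  [line -12·x + -10·y + -126/5 = 0 ∩ |CE|² = 2088/25]
   → C = (-13/5, 3/5)
3. B_x = -37/5  [FC ∥ BE ∩ CE ∥ FB]
4. B_y = 17/5  [FC ∥ BE ∩ CE ∥ FB]
   → B = (-37/5, 17/5)

B = (-37/5, 17/5)
C = (-13/5, 3/5)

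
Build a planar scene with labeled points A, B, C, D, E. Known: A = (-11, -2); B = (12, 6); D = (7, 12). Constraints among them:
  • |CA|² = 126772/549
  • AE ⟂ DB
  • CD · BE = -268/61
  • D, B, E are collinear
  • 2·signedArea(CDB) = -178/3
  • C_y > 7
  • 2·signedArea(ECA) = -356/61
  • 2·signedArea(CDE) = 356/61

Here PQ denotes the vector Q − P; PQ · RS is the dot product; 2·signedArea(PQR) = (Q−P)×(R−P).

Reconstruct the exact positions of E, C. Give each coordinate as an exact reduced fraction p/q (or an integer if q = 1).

C = (51/61, 1378/183)
E = (397/61, 768/61)

1. E_x = 397/61  [D, B, E are collinear ∩ AE ⟂ DB]
2. E_y = 768/61  [D, B, E are collinear ∩ AE ⟂ DB]
   → E = (397/61, 768/61)
3. C_x = 51/61  [2·signedArea(CDE) = 356/61 ∩ CD · BE = -268/61]
4. C_y = 1378/183  [2·signedArea(CDE) = 356/61 ∩ CD · BE = -268/61]
   → C = (51/61, 1378/183)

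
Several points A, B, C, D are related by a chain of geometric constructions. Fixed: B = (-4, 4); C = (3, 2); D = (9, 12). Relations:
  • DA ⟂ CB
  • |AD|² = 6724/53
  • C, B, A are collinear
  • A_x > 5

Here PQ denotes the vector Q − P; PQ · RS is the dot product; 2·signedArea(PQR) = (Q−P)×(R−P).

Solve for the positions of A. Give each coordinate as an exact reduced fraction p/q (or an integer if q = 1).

A = (313/53, 62/53)

1. A_x = 313/53  [C, B, A are collinear ∩ DA ⟂ CB]
2. A_y = 62/53  [C, B, A are collinear ∩ DA ⟂ CB]
   → A = (313/53, 62/53)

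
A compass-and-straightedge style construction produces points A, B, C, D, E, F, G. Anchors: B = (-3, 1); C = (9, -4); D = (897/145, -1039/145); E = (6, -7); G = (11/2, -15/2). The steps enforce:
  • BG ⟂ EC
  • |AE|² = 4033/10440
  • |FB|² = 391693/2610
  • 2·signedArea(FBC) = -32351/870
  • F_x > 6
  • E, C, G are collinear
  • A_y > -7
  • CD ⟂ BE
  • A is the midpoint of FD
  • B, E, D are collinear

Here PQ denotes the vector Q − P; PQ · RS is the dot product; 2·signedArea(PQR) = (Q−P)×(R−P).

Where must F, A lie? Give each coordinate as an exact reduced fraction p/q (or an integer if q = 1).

A = (11381/1740, -11647/1740)
F = (5999/870, -5413/870)

1. F_x = 5999/870  [line 5·x + 12·y + 34961/870 = 0 ∩ |FB|² = 391693/2610]
2. F_y = -5413/870  [line 5·x + 12·y + 34961/870 = 0 ∩ |FB|² = 391693/2610]
   → F = (5999/870, -5413/870)
3. A_x = 11381/1740  [A is the midpoint of FD]
4. A_y = -11647/1740  [A is the midpoint of FD]
   → A = (11381/1740, -11647/1740)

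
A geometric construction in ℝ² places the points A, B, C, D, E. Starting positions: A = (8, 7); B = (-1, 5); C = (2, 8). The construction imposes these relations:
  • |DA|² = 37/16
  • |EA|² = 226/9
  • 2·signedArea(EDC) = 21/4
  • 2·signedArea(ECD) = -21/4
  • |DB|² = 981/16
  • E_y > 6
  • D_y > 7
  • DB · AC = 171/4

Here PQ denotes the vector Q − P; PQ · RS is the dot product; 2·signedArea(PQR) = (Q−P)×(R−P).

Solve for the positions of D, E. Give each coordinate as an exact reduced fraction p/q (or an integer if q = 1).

1. D_x = 13/2  [line 6·x + -1·y + -127/4 = 0 ∩ |DA|² = 37/16]
2. D_y = 29/4  [line 6·x + -1·y + -127/4 = 0 ∩ |DA|² = 37/16]
   → D = (13/2, 29/4)
3. E_x = 3  [line -3/4·x + -9/2·y + 129/4 = 0 ∩ |EA|² = 226/9]
4. E_y = 20/3  [line -3/4·x + -9/2·y + 129/4 = 0 ∩ |EA|² = 226/9]
   → E = (3, 20/3)

D = (13/2, 29/4)
E = (3, 20/3)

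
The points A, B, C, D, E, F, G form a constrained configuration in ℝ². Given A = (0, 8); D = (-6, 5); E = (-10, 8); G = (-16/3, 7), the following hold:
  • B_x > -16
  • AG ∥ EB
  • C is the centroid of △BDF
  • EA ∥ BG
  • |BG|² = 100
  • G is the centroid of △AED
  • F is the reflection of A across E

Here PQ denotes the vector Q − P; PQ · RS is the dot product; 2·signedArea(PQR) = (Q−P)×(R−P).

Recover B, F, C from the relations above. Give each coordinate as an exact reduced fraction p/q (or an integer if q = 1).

1. B_x = -46/3  [EA ∥ BG ∩ AG ∥ EB]
2. B_y = 7  [EA ∥ BG ∩ AG ∥ EB]
   → B = (-46/3, 7)
3. F_x = -20  [F is the reflection of A across E]
4. F_y = 8  [F is the reflection of A across E]
   → F = (-20, 8)
5. C_x = -124/9  [C is the centroid of △BDF]
6. C_y = 20/3  [C is the centroid of △BDF]
   → C = (-124/9, 20/3)

B = (-46/3, 7)
C = (-124/9, 20/3)
F = (-20, 8)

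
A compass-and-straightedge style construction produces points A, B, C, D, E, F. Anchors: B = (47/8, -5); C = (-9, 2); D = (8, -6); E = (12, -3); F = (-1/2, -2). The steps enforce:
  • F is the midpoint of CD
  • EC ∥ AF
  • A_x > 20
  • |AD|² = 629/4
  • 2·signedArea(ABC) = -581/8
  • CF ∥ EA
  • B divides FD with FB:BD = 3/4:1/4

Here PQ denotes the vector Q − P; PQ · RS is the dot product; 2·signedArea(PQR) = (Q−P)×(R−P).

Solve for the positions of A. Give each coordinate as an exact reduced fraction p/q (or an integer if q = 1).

1. A_x = 41/2  [EC ∥ AF ∩ CF ∥ EA]
2. A_y = -7  [EC ∥ AF ∩ CF ∥ EA]
   → A = (41/2, -7)

A = (41/2, -7)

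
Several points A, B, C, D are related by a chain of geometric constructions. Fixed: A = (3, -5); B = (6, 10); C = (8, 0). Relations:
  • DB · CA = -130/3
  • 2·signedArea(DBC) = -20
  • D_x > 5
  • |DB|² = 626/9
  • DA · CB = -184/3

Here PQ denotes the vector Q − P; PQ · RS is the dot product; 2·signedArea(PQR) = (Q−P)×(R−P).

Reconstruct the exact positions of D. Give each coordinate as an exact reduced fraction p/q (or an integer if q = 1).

1. D_x = 17/3  [DB · CA = -130/3 ∩ DA · CB = -184/3]
2. D_y = 5/3  [DB · CA = -130/3 ∩ DA · CB = -184/3]
   → D = (17/3, 5/3)

D = (17/3, 5/3)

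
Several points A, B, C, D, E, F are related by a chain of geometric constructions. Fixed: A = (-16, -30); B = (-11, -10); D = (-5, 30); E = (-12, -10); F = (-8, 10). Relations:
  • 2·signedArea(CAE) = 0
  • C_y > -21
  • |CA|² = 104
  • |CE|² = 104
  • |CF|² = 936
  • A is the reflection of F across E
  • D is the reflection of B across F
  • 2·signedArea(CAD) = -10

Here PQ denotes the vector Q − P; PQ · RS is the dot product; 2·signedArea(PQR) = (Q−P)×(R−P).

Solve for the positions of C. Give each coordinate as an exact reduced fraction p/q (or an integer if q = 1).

C = (-14, -20)

1. C_x = -14  [2·signedArea(CAE) = 0 ∩ 2·signedArea(CAD) = -10]
2. C_y = -20  [2·signedArea(CAE) = 0 ∩ 2·signedArea(CAD) = -10]
   → C = (-14, -20)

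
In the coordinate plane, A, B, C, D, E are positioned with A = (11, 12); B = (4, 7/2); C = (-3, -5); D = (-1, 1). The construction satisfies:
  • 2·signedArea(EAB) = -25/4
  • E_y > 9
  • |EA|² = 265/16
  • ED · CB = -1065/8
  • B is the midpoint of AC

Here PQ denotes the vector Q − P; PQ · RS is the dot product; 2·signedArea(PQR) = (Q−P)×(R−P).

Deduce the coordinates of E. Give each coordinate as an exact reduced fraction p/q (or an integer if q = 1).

E = (8, 37/4)

1. E_x = 8  [2·signedArea(EAB) = -25/4 ∩ ED · CB = -1065/8]
2. E_y = 37/4  [2·signedArea(EAB) = -25/4 ∩ ED · CB = -1065/8]
   → E = (8, 37/4)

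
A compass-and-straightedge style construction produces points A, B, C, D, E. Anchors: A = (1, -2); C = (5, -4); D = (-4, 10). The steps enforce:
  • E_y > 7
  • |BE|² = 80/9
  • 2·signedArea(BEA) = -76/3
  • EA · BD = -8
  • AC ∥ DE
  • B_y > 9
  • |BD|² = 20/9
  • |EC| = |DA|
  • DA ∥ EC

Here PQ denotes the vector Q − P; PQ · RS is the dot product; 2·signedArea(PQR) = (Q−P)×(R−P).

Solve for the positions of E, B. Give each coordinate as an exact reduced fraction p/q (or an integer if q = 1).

1. E_x = 0  [DA ∥ EC ∩ AC ∥ DE]
2. E_y = 8  [DA ∥ EC ∩ AC ∥ DE]
   → E = (0, 8)
3. B_x = -8/3  [2·signedArea(BEA) = -76/3 ∩ EA · BD = -8]
4. B_y = 28/3  [2·signedArea(BEA) = -76/3 ∩ EA · BD = -8]
   → B = (-8/3, 28/3)

B = (-8/3, 28/3)
E = (0, 8)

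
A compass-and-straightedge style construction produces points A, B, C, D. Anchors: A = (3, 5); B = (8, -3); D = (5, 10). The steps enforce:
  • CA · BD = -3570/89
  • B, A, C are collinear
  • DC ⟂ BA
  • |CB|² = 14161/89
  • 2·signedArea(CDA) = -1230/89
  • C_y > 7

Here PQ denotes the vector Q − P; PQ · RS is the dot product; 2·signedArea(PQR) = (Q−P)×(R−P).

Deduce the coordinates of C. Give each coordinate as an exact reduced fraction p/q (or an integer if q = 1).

1. C_x = 117/89  [B, A, C are collinear ∩ DC ⟂ BA]
2. C_y = 685/89  [B, A, C are collinear ∩ DC ⟂ BA]
   → C = (117/89, 685/89)

C = (117/89, 685/89)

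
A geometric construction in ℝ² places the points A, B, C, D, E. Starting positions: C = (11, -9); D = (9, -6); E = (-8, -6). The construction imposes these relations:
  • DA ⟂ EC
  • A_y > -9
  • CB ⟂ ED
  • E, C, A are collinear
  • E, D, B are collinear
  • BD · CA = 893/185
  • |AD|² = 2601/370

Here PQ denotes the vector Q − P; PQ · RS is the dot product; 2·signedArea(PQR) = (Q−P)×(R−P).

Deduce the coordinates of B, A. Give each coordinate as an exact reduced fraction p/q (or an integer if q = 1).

A = (3177/370, -3189/370)
B = (11, -6)

1. B_x = 11  [E, D, B are collinear ∩ CB ⟂ ED]
2. B_y = -6  [E, D, B are collinear ∩ CB ⟂ ED]
   → B = (11, -6)
3. A_x = 3177/370  [E, C, A are collinear ∩ DA ⟂ EC]
4. A_y = -3189/370  [E, C, A are collinear ∩ DA ⟂ EC]
   → A = (3177/370, -3189/370)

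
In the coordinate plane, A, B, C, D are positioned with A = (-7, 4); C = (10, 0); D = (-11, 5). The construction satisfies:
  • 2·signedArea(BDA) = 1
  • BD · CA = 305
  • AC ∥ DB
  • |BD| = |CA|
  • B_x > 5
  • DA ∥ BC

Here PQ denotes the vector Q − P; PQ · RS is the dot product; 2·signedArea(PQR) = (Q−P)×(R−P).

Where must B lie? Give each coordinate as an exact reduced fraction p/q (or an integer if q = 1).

B = (6, 1)

1. B_x = 6  [DA ∥ BC ∩ AC ∥ DB]
2. B_y = 1  [DA ∥ BC ∩ AC ∥ DB]
   → B = (6, 1)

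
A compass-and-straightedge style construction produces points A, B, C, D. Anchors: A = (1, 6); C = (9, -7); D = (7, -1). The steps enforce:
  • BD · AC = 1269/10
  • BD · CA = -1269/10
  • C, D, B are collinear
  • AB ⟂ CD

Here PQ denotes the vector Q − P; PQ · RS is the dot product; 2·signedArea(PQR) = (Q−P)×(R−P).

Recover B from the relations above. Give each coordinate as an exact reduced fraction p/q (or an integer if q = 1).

B = (43/10, 71/10)

1. B_x = 43/10  [C, D, B are collinear ∩ AB ⟂ CD]
2. B_y = 71/10  [C, D, B are collinear ∩ AB ⟂ CD]
   → B = (43/10, 71/10)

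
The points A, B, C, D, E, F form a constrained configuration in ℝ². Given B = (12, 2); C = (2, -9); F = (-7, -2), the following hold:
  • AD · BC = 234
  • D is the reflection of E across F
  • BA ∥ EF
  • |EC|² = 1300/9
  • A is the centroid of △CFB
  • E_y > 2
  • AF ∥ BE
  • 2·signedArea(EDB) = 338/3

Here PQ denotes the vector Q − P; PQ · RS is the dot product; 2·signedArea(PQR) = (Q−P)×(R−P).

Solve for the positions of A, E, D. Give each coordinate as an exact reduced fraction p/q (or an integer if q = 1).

1. A_x = 7/3  [A is the centroid of △CFB]
2. A_y = -3  [A is the centroid of △CFB]
   → A = (7/3, -3)
3. E_x = 8/3  [BA ∥ EF ∩ AF ∥ BE]
4. E_y = 3  [BA ∥ EF ∩ AF ∥ BE]
   → E = (8/3, 3)
5. D_x = -50/3  [D is the reflection of E across F]
6. D_y = -7  [D is the reflection of E across F]
   → D = (-50/3, -7)

A = (7/3, -3)
D = (-50/3, -7)
E = (8/3, 3)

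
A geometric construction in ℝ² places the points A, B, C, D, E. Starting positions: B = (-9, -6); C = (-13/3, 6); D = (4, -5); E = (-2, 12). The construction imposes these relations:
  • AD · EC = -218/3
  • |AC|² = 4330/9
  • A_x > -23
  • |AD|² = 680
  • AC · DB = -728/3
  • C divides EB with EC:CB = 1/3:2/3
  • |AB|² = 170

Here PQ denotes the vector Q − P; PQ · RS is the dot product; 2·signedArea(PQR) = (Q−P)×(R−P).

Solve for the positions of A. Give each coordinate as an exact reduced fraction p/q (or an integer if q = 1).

1. A_x = -22  [AC · DB = -728/3 ∩ AD · EC = -218/3]
2. A_y = -7  [AC · DB = -728/3 ∩ AD · EC = -218/3]
   → A = (-22, -7)

A = (-22, -7)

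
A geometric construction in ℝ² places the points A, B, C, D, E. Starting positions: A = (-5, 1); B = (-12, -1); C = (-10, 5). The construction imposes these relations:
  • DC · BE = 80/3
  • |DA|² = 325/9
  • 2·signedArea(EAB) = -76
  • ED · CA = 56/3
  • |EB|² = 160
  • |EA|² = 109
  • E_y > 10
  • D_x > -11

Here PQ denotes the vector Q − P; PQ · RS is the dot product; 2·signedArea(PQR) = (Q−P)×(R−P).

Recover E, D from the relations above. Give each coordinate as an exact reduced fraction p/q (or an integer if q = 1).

D = (-32/3, 3)
E = (-8, 11)

1. E_x = -8  [line 2·x + -7·y + 93 = 0 ∩ |EB|² = 160]
2. E_y = 11  [line 2·x + -7·y + 93 = 0 ∩ |EB|² = 160]
   → E = (-8, 11)
3. D_x = -32/3  [DC · BE = 80/3 ∩ ED · CA = 56/3]
4. D_y = 3  [DC · BE = 80/3 ∩ ED · CA = 56/3]
   → D = (-32/3, 3)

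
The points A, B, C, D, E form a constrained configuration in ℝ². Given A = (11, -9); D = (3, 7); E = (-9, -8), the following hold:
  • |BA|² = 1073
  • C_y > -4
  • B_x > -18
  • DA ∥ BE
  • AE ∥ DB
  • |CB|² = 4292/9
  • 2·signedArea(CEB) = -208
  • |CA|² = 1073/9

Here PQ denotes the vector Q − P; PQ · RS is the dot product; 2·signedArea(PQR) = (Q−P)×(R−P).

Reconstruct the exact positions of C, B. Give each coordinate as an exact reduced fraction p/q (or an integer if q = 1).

B = (-17, 8)
C = (5/3, -10/3)

1. B_x = -17  [DA ∥ BE ∩ AE ∥ DB]
2. B_y = 8  [DA ∥ BE ∩ AE ∥ DB]
   → B = (-17, 8)
3. C_x = 5/3  [line -16·x + -8·y + 0 = 0 ∩ |CA|² = 1073/9]
4. C_y = -10/3  [line -16·x + -8·y + 0 = 0 ∩ |CA|² = 1073/9]
   → C = (5/3, -10/3)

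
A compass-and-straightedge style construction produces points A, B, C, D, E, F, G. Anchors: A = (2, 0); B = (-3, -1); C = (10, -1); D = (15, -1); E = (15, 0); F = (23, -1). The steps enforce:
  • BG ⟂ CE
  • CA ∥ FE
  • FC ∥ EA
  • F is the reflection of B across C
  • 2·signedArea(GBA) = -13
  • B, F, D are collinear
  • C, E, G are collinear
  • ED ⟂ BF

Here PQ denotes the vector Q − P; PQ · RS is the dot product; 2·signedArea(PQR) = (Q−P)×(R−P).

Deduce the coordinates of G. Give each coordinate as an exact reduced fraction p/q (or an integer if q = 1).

G = (-5/2, -7/2)

1. G_x = -5/2  [C, E, G are collinear ∩ BG ⟂ CE]
2. G_y = -7/2  [C, E, G are collinear ∩ BG ⟂ CE]
   → G = (-5/2, -7/2)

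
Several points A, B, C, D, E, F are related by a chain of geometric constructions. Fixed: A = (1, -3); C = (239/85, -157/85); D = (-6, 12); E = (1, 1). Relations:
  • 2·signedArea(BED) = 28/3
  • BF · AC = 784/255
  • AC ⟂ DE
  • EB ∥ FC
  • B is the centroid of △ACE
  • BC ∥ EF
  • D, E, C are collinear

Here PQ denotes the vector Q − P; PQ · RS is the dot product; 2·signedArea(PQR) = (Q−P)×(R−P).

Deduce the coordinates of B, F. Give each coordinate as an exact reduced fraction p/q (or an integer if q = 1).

1. B_x = 409/255  [B is the centroid of △ACE]
2. B_y = -109/85  [B is the centroid of △ACE]
   → B = (409/255, -109/85)
3. F_x = 563/255  [EB ∥ FC ∩ BC ∥ EF]
4. F_y = 37/85  [EB ∥ FC ∩ BC ∥ EF]
   → F = (563/255, 37/85)

B = (409/255, -109/85)
F = (563/255, 37/85)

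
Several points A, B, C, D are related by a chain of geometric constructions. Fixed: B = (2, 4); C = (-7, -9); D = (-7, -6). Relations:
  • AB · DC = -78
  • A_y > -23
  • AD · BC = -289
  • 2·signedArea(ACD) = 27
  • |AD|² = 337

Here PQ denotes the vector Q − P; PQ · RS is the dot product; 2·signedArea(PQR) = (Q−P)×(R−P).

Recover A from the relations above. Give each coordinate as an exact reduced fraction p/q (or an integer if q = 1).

1. A_x = -16  [AB · DC = -78 ∩ AD · BC = -289]
2. A_y = -22  [AB · DC = -78 ∩ AD · BC = -289]
   → A = (-16, -22)

A = (-16, -22)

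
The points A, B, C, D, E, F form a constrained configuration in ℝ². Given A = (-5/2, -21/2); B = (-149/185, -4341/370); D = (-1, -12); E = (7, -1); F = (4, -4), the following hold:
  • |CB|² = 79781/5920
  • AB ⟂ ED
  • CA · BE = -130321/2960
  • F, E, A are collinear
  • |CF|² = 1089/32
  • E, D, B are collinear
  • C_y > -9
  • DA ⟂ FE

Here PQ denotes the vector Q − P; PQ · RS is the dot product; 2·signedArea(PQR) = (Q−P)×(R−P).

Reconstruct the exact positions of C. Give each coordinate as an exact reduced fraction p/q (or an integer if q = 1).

C = (-1/8, -65/8)

1. C_x = -1/8  [line -1444/185·x + -3971/370·y + -261003/2960 = 0 ∩ |CF|² = 1089/32]
2. C_y = -65/8  [line -1444/185·x + -3971/370·y + -261003/2960 = 0 ∩ |CF|² = 1089/32]
   → C = (-1/8, -65/8)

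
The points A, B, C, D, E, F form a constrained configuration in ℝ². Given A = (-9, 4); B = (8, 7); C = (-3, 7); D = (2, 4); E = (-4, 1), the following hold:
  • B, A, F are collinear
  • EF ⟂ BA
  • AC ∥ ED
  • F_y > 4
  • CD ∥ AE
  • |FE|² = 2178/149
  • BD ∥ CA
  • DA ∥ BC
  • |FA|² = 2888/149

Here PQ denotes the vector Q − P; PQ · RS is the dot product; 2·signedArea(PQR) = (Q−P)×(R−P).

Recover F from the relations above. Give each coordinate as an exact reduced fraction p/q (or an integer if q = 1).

1. F_x = -695/149  [B, A, F are collinear ∩ EF ⟂ BA]
2. F_y = 710/149  [B, A, F are collinear ∩ EF ⟂ BA]
   → F = (-695/149, 710/149)

F = (-695/149, 710/149)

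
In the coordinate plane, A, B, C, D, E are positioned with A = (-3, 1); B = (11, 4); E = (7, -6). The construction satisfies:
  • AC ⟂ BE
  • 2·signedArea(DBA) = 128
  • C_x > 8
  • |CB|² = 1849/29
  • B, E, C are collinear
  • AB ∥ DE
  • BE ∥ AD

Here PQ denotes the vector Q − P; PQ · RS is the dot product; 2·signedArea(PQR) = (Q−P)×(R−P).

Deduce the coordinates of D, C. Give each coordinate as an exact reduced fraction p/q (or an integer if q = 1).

C = (233/29, -99/29)
D = (-7, -9)

1. D_x = -7  [AB ∥ DE ∩ BE ∥ AD]
2. D_y = -9  [AB ∥ DE ∩ BE ∥ AD]
   → D = (-7, -9)
3. C_x = 233/29  [B, E, C are collinear ∩ AC ⟂ BE]
4. C_y = -99/29  [B, E, C are collinear ∩ AC ⟂ BE]
   → C = (233/29, -99/29)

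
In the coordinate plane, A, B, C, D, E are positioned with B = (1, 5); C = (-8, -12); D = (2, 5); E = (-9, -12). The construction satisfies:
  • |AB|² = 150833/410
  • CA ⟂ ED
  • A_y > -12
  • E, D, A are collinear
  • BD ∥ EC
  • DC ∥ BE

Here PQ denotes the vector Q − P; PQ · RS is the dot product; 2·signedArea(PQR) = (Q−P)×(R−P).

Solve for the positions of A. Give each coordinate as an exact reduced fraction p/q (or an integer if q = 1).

A = (-3569/410, -4733/410)

1. A_x = -3569/410  [E, D, A are collinear ∩ CA ⟂ ED]
2. A_y = -4733/410  [E, D, A are collinear ∩ CA ⟂ ED]
   → A = (-3569/410, -4733/410)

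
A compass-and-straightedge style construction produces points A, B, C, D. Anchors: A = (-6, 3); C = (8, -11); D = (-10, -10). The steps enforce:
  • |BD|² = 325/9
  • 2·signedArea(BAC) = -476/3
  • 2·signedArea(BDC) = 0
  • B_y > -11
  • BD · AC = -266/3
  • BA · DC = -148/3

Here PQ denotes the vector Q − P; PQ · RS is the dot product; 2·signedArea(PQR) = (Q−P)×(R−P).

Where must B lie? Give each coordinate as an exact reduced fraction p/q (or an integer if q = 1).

1. B_x = -4  [2·signedArea(BDC) = 0 ∩ 2·signedArea(BAC) = -476/3]
2. B_y = -31/3  [2·signedArea(BDC) = 0 ∩ 2·signedArea(BAC) = -476/3]
   → B = (-4, -31/3)

B = (-4, -31/3)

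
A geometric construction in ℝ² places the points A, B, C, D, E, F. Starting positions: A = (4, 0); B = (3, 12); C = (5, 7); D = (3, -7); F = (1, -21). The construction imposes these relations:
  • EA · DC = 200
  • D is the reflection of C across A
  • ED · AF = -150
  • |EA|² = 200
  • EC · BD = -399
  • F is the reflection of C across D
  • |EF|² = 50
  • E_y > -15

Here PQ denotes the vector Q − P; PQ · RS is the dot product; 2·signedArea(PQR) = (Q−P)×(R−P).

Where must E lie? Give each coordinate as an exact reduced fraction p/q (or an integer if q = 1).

E = (2, -14)

1. E_x = 2  [EA · DC = 200 ∩ EC · BD = -399]
2. E_y = -14  [EA · DC = 200 ∩ EC · BD = -399]
   → E = (2, -14)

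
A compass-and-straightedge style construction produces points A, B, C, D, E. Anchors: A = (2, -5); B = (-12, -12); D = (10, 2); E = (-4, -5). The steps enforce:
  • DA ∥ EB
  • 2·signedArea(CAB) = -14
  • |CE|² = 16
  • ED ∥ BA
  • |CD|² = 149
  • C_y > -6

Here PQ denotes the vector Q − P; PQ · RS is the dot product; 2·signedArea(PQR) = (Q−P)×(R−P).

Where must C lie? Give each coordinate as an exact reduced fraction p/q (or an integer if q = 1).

C = (0, -5)

1. C_x = 0  [line 7·x + -14·y + -70 = 0 ∩ |CE|² = 16]
2. C_y = -5  [line 7·x + -14·y + -70 = 0 ∩ |CE|² = 16]
   → C = (0, -5)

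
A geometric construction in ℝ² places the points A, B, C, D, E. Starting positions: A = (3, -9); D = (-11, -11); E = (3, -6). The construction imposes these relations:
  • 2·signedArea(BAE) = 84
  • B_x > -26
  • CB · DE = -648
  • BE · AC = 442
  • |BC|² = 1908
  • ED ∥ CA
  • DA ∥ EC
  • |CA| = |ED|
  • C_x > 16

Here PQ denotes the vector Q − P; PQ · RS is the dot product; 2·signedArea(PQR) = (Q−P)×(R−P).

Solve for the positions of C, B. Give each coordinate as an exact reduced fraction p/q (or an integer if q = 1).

B = (-25, -16)
C = (17, -4)

1. C_x = 17  [ED ∥ CA ∩ DA ∥ EC]
2. C_y = -4  [ED ∥ CA ∩ DA ∥ EC]
   → C = (17, -4)
3. B_x = -25  [2·signedArea(BAE) = 84 ∩ BE · AC = 442]
4. B_y = -16  [2·signedArea(BAE) = 84 ∩ BE · AC = 442]
   → B = (-25, -16)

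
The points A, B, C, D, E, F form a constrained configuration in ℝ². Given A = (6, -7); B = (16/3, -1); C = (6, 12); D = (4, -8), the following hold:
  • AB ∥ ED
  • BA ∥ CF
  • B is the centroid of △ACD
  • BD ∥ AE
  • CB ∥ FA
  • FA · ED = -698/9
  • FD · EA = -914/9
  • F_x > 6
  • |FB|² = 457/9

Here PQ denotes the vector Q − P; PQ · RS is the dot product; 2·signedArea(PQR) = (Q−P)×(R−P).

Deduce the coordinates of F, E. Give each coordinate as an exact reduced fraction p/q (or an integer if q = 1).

1. F_x = 20/3  [CB ∥ FA ∩ BA ∥ CF]
2. F_y = 6  [CB ∥ FA ∩ BA ∥ CF]
   → F = (20/3, 6)
3. E_x = 14/3  [AB ∥ ED ∩ BD ∥ AE]
4. E_y = -14  [AB ∥ ED ∩ BD ∥ AE]
   → E = (14/3, -14)

E = (14/3, -14)
F = (20/3, 6)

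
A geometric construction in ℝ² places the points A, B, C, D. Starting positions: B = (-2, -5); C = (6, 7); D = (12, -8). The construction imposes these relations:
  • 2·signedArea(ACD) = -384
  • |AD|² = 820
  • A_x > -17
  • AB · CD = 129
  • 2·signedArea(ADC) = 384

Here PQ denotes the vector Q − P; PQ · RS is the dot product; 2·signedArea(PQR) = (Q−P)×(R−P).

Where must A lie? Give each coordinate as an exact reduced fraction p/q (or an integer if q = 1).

1. A_x = -16  [2·signedArea(ADC) = 384 ∩ AB · CD = 129]
2. A_y = -2  [2·signedArea(ADC) = 384 ∩ AB · CD = 129]
   → A = (-16, -2)

A = (-16, -2)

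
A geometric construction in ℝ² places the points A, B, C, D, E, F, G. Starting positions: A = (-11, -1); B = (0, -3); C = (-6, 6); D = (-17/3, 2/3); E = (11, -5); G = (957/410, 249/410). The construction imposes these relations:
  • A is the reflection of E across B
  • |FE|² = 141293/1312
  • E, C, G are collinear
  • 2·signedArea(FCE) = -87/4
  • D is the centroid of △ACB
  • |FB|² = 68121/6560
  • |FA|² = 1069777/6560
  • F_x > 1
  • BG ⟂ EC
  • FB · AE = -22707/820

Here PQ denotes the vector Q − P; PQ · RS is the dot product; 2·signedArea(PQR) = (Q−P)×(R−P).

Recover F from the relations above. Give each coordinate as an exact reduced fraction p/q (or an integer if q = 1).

F = (2871/1640, -483/1640)

1. F_x = 2871/1640  [FB · AE = -22707/820 ∩ 2·signedArea(FCE) = -87/4]
2. F_y = -483/1640  [FB · AE = -22707/820 ∩ 2·signedArea(FCE) = -87/4]
   → F = (2871/1640, -483/1640)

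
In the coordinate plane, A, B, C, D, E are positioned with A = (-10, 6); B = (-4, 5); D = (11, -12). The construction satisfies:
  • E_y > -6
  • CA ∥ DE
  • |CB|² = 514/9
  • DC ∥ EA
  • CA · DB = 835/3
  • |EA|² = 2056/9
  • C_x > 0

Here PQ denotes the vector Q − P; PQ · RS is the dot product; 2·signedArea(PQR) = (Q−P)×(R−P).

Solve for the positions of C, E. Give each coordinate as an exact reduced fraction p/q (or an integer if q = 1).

1. C_x = 1  [line 15·x + -17·y + -79/3 = 0 ∩ |CB|² = 514/9]
2. C_y = -2/3  [line 15·x + -17·y + -79/3 = 0 ∩ |CB|² = 514/9]
   → C = (1, -2/3)
3. E_x = 0  [DC ∥ EA ∩ CA ∥ DE]
4. E_y = -16/3  [DC ∥ EA ∩ CA ∥ DE]
   → E = (0, -16/3)

C = (1, -2/3)
E = (0, -16/3)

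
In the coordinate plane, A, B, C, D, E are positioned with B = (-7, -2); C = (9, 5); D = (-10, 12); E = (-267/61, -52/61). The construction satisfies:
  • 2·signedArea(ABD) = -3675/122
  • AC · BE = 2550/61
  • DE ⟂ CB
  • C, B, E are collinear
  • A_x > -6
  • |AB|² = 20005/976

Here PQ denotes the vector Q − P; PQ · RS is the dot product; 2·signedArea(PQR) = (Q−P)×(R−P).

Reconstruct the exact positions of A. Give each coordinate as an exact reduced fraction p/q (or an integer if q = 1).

1. A_x = -1411/244  [2·signedArea(ABD) = -3675/122 ∩ AC · BE = 2550/61]
2. A_y = 144/61  [2·signedArea(ABD) = -3675/122 ∩ AC · BE = 2550/61]
   → A = (-1411/244, 144/61)

A = (-1411/244, 144/61)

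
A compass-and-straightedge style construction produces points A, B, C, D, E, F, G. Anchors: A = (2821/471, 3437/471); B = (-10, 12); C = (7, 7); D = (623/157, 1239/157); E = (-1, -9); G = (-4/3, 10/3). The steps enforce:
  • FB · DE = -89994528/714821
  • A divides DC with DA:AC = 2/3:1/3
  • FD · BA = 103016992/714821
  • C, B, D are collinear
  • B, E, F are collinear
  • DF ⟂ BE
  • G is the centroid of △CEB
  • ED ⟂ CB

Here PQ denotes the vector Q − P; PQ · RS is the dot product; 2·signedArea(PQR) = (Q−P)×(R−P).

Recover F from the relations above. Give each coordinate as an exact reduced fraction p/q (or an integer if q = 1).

1. F_x = -28889/4553  [B, E, F are collinear ∩ DF ⟂ BE]
2. F_y = 15807/4553  [B, E, F are collinear ∩ DF ⟂ BE]
   → F = (-28889/4553, 15807/4553)

F = (-28889/4553, 15807/4553)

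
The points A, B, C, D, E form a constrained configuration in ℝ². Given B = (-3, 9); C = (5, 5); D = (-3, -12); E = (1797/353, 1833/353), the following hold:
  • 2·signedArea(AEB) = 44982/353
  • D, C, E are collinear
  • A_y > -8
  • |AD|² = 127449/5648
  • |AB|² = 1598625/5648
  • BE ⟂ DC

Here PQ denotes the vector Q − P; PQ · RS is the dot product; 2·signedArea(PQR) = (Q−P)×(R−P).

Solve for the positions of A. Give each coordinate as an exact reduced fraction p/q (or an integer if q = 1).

1. A_x = -345/353  [line -1344/353·x + -2856/353·y + -23310/353 = 0 ∩ |AD|² = 127449/5648]
2. A_y = -10875/1412  [line -1344/353·x + -2856/353·y + -23310/353 = 0 ∩ |AD|² = 127449/5648]
   → A = (-345/353, -10875/1412)

A = (-345/353, -10875/1412)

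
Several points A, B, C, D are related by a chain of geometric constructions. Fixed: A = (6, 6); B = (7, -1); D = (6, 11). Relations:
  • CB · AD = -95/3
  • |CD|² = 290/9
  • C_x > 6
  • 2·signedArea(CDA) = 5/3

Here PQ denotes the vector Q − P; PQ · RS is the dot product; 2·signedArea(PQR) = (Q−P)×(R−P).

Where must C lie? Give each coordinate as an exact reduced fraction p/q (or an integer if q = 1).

C = (19/3, 16/3)

1. C_x = 19/3  [CB · AD = -95/3 ∩ 2·signedArea(CDA) = 5/3]
2. C_y = 16/3  [CB · AD = -95/3 ∩ 2·signedArea(CDA) = 5/3]
   → C = (19/3, 16/3)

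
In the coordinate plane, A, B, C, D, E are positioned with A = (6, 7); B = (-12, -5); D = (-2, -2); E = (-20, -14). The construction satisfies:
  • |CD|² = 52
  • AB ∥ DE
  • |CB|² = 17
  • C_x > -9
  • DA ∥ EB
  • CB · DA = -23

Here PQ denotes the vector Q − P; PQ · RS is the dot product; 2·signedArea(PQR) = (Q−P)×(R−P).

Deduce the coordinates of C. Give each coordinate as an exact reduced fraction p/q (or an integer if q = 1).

1. C_x = -8  [line -8·x + -9·y + -118 = 0 ∩ |CB|² = 17]
2. C_y = -6  [line -8·x + -9·y + -118 = 0 ∩ |CB|² = 17]
   → C = (-8, -6)

C = (-8, -6)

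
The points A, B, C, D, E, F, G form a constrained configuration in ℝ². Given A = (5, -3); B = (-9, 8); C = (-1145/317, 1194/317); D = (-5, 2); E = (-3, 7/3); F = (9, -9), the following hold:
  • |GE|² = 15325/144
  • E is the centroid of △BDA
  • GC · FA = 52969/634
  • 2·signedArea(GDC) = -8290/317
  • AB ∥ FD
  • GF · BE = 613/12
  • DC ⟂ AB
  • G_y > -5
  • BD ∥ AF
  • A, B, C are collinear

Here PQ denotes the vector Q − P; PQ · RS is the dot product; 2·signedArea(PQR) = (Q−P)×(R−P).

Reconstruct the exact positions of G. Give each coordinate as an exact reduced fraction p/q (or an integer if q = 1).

G = (9/2, -19/4)

1. G_x = 9/2  [2·signedArea(GDC) = -8290/317 ∩ GF · BE = 613/12]
2. G_y = -19/4  [2·signedArea(GDC) = -8290/317 ∩ GF · BE = 613/12]
   → G = (9/2, -19/4)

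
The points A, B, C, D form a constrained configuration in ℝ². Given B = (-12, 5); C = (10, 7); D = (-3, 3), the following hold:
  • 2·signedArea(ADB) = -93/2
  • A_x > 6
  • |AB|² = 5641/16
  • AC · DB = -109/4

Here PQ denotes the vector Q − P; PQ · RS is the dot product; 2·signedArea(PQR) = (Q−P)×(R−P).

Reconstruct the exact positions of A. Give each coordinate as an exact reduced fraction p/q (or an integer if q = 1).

1. A_x = 27/4  [AC · DB = -109/4 ∩ 2·signedArea(ADB) = -93/2]
2. A_y = 6  [AC · DB = -109/4 ∩ 2·signedArea(ADB) = -93/2]
   → A = (27/4, 6)

A = (27/4, 6)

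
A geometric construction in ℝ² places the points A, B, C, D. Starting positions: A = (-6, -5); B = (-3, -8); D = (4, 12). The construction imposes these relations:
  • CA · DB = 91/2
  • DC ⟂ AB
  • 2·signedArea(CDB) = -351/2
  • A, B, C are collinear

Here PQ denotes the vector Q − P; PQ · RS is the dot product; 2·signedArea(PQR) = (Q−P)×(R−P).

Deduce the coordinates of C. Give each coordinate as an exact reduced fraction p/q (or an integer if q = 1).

C = (-19/2, -3/2)

1. C_x = -19/2  [A, B, C are collinear ∩ DC ⟂ AB]
2. C_y = -3/2  [A, B, C are collinear ∩ DC ⟂ AB]
   → C = (-19/2, -3/2)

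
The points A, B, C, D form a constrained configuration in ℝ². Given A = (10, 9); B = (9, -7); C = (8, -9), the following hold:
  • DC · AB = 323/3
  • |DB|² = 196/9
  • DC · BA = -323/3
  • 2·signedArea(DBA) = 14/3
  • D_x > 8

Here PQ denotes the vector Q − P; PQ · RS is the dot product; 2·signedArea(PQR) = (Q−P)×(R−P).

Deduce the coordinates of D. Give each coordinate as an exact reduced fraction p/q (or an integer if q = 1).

D = (9, -7/3)

1. D_x = 9  [DC · BA = -323/3 ∩ 2·signedArea(DBA) = 14/3]
2. D_y = -7/3  [DC · BA = -323/3 ∩ 2·signedArea(DBA) = 14/3]
   → D = (9, -7/3)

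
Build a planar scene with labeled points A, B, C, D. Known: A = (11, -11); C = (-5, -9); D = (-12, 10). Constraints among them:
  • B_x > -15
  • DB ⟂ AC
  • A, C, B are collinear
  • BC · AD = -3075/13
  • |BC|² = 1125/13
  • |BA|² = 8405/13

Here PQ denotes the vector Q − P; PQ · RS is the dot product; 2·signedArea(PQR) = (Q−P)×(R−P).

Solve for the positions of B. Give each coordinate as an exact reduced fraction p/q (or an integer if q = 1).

B = (-185/13, -102/13)

1. B_x = -185/13  [A, C, B are collinear ∩ DB ⟂ AC]
2. B_y = -102/13  [A, C, B are collinear ∩ DB ⟂ AC]
   → B = (-185/13, -102/13)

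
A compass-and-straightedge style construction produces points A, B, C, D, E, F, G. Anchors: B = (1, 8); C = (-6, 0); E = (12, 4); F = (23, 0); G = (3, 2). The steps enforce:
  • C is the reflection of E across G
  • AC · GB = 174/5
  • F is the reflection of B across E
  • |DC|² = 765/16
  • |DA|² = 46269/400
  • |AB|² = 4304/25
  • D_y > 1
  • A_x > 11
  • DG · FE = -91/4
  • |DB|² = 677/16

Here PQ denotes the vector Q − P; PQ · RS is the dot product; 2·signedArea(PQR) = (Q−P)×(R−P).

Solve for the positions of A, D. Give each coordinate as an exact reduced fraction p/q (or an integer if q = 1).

A = (57/5, 0)
D = (3/4, 3/2)

1. A_x = 57/5  [line 2·x + -6·y + -114/5 = 0 ∩ |AB|² = 4304/25]
2. A_y = 0  [line 2·x + -6·y + -114/5 = 0 ∩ |AB|² = 4304/25]
   → A = (57/5, 0)
3. D_x = 3/4  [line 11·x + -4·y + -9/4 = 0 ∩ |DC|² = 765/16]
4. D_y = 3/2  [line 11·x + -4·y + -9/4 = 0 ∩ |DC|² = 765/16]
   → D = (3/4, 3/2)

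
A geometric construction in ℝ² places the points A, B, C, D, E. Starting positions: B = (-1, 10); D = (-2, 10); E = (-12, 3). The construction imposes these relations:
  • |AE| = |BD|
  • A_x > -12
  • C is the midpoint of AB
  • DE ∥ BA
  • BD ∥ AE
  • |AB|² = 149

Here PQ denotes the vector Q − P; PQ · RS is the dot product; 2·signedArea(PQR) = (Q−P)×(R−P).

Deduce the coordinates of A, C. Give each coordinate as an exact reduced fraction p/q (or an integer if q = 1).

1. A_x = -11  [BD ∥ AE ∩ DE ∥ BA]
2. A_y = 3  [BD ∥ AE ∩ DE ∥ BA]
   → A = (-11, 3)
3. C_x = -6  [C is the midpoint of AB]
4. C_y = 13/2  [C is the midpoint of AB]
   → C = (-6, 13/2)

A = (-11, 3)
C = (-6, 13/2)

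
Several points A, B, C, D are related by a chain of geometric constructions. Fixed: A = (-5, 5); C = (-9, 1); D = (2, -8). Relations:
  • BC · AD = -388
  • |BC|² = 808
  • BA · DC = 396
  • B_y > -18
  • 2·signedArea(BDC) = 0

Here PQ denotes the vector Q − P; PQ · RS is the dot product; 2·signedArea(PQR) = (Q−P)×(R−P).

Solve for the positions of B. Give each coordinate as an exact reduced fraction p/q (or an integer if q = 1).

B = (13, -17)

1. B_x = 13  [2·signedArea(BDC) = 0 ∩ BC · AD = -388]
2. B_y = -17  [2·signedArea(BDC) = 0 ∩ BC · AD = -388]
   → B = (13, -17)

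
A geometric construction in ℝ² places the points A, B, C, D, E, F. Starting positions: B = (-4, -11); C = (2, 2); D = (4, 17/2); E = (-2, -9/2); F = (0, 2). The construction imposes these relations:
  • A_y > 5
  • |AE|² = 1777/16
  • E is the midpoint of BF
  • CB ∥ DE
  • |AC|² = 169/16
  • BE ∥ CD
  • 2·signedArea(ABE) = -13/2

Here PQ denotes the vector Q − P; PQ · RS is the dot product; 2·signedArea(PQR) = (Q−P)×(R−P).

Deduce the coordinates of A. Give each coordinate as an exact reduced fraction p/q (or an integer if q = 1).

A = (2, 21/4)

1. A_x = 2  [line -13/2·x + 2·y + 5/2 = 0 ∩ |AC|² = 169/16]
2. A_y = 21/4  [line -13/2·x + 2·y + 5/2 = 0 ∩ |AC|² = 169/16]
   → A = (2, 21/4)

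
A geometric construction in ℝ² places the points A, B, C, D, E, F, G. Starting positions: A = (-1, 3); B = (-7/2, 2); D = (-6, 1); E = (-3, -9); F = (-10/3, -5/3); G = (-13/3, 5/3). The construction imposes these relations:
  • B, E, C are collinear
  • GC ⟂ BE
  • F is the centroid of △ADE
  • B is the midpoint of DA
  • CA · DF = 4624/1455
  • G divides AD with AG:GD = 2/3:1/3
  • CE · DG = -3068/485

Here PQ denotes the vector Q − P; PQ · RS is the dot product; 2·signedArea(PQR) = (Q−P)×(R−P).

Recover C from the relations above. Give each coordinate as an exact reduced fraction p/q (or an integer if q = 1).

1. C_x = -1691/485  [B, E, C are collinear ∩ GC ⟂ BE]
2. C_y = 827/485  [B, E, C are collinear ∩ GC ⟂ BE]
   → C = (-1691/485, 827/485)

C = (-1691/485, 827/485)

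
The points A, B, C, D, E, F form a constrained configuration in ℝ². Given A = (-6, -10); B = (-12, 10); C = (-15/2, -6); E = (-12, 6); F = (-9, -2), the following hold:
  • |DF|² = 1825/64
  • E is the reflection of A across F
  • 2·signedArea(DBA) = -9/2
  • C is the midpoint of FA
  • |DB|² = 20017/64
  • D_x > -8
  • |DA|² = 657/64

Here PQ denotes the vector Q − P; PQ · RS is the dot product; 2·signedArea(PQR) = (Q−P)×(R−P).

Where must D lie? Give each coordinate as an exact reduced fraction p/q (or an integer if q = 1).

D = (-57/8, -7)

1. D_x = -57/8  [line 20·x + 6·y + 369/2 = 0 ∩ |DF|² = 1825/64]
2. D_y = -7  [line 20·x + 6·y + 369/2 = 0 ∩ |DF|² = 1825/64]
   → D = (-57/8, -7)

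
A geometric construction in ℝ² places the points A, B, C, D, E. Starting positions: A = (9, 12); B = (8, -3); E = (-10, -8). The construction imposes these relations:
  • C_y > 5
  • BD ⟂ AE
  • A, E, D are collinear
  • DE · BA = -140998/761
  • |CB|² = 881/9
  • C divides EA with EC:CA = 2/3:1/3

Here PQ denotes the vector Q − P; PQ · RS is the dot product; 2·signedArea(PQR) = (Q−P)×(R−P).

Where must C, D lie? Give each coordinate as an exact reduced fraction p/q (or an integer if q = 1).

C = (8/3, 16/3)
D = (788/761, 2752/761)

1. C_x = 8/3  [C divides EA with EC:CA = 2/3:1/3]
2. C_y = 16/3  [C divides EA with EC:CA = 2/3:1/3]
   → C = (8/3, 16/3)
3. D_x = 788/761  [A, E, D are collinear ∩ BD ⟂ AE]
4. D_y = 2752/761  [A, E, D are collinear ∩ BD ⟂ AE]
   → D = (788/761, 2752/761)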